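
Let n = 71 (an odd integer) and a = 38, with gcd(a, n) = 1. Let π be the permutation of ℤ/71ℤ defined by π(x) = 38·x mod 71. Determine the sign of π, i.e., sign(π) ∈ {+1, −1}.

+1

Orbit of 64 under x↦38x: [64, 18, 45, 6, 15, 2, 5]… (length divides ord_71(38)).
Cycle type of π: 35×2 + 1; total 3 cycles.
sign(π) = (−1)^{n − #cycles} = (−1)^{71−3} = (−1)^68 = +1.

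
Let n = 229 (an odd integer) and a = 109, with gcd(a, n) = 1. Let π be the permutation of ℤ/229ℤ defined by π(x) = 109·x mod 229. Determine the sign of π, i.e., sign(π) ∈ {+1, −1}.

Trace 185: π^k(185) = [185, 13, 43, 107, 213, 88, 203] for k=0..6.
Cycle type of π: 76×3 + 1; total 4 cycles.
229 − 4 = 225 transpositions; sign(π) = (−1)^225 = -1.

-1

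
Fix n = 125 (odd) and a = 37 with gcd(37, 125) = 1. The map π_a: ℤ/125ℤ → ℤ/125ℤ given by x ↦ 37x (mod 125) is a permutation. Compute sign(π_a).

-1

Start at x=18: 18 → 41 → 17 → 4 → 23 → 101 → 112 → … (one orbit).
Cycle type of π: 100 + 20 + 4 + 1; total 4 cycles.
n − c = 125 − 4 = 121; sign = (−1)^121 = -1.
Zolotarev: (37|125) = -1, matching the cycle-count sign.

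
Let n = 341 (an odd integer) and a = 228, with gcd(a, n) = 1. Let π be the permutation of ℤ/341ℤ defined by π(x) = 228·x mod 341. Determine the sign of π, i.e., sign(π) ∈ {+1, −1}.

+1

Trace 295: π^k(295) = [295, 83, 169, 340, 113, 189, 126] for k=0..6.
Cycle lengths of π_228 on ℤ/341ℤ: [30, 30, 30, 30, 30, 30, 30, 30, 30, 30, 30, 10, 1]; 13 cycles in total.
13 cycles on 341: each ℓ→(−1)^(ℓ−1), product (−1)^328 = +1.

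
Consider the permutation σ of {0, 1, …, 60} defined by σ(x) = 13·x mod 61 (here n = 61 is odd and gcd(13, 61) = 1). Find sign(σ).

+1

Orbit of 13 under x↦13x: [13, 47, 1]… (length divides ord_61(13)).
21 cycles of lengths [3, 3, 3, 3, 3, 3, 3, 3, 3, 3, 3, 3, 3, 3, 3, 3, 3, 3, 3, 3, 1].
n − c = 61 − 21 = 40; sign = (−1)^40 = +1.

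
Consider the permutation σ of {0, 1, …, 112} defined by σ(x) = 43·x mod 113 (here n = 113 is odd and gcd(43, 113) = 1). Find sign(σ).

Start at x=22: 22 → 42 → 111 → 27 → 31 → 90 → 28 → … (one orbit).
Cycle lengths of π_43 on ℤ/113ℤ: [112, 1]; 2 cycles in total.
With 2 cycles on 113 points, sign = (−1)^{113−2} = -1.

-1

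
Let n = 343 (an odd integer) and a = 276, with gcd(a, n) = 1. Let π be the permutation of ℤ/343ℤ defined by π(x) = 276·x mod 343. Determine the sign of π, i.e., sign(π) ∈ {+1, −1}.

Orbit of 165 under x↦276x: [165, 264, 148, 31, 324, 244, 116]… (length divides ord_343(276)).
Decompose π into cycles: lengths [42, 42, 42, 42, 42, 42, 42, 6, 6, 6, 6, 6, 6, 6, 6, 1] (16 cycles, including the fixed point 0).
n − c = 343 − 16 = 327; sign = (−1)^327 = -1.
(276|343)_J = -1 (Zolotarev's lemma cross-check).

-1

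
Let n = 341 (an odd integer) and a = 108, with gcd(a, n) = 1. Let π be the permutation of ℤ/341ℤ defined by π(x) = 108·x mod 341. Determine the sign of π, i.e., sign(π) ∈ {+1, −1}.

Trace 190: π^k(190) = [190, 60, 1, 108, 70, 58, 126] for k=0..6.
Cycle type of π: 10×33 + 5×2 + 1; total 36 cycles.
341 − 36 = 305 transpositions; sign(π) = (−1)^305 = -1.
(108|341)_J = -1 (Zolotarev's lemma cross-check).

-1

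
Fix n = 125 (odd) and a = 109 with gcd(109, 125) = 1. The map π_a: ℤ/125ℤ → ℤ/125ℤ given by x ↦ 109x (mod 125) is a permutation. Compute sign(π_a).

+1

Orbit of 96 under x↦109x: [96, 89, 76, 34, 81, 79, 111]… (length divides ord_125(109)).
Cycle lengths of π_109 on ℤ/125ℤ: [50, 50, 10, 10, 2, 2, 1]; 7 cycles in total.
7 cycles on 125: each ℓ→(−1)^(ℓ−1), product (−1)^118 = +1.
The Jacobi symbol (109|125) = +1 (Zolotarev) agrees.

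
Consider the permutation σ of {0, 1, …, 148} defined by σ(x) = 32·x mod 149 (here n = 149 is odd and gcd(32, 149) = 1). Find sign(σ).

-1

Start at x=42: 42 → 3 → 96 → 92 → 113 → 40 → 88 → … (one orbit).
π_32 has 2 disjoint cycles with lengths [148, 1] on {0,…,148}.
149 − 2 = 147 transpositions; sign(π) = (−1)^147 = -1.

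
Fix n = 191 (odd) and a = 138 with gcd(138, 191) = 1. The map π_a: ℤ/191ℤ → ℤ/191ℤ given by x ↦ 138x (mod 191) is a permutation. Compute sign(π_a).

+1

Trace 184: π^k(184) = [184, 180, 10, 43, 13, 75, 36] for k=0..6.
3 cycles of lengths [95, 95, 1].
sign(π) = (−1)^{n − #cycles} = (−1)^{191−3} = (−1)^188 = +1.
Zolotarev: (138|191) = +1, matching the cycle-count sign.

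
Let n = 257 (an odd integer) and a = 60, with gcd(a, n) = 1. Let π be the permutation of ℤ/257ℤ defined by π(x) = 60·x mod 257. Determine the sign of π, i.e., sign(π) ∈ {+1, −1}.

+1

Start at x=30: 30 → 1 → 60 → 2 → 120 → 4 → 240 → … (one orbit).
π_60 has 9 disjoint cycles with lengths [32, 32, 32, 32, 32, 32, 32, 32, 1] on {0,…,256}.
Σ(ℓ_i−1) = 257−9 = 248; sign = (−1)^248 = +1.
Zolotarev: (60|257) = +1, matching the cycle-count sign.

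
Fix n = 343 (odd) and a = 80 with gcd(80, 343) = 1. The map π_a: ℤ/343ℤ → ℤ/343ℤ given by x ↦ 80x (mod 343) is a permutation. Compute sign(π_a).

-1

Trace 116: π^k(116) = [116, 19, 148, 178, 177, 97, 214] for k=0..6.
Cycle type of π: 42×7 + 6×8 + 1; total 16 cycles.
16 cycles on 343: each ℓ→(−1)^(ℓ−1), product (−1)^327 = -1.
Check: (80/343) = -1 by Zolotarev.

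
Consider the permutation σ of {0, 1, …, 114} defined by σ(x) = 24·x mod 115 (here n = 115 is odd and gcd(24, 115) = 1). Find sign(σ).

Start at x=24: 24 → 1 → 24 (one orbit).
Cycle type of π: 2×46 + 1×23; total 69 cycles.
With 69 cycles on 115 points, sign = (−1)^{115−69} = +1.

+1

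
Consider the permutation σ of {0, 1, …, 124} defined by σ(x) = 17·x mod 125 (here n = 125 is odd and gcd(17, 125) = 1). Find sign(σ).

-1

Start at x=59: 59 → 3 → 51 → 117 → 114 → 63 → 71 → … (one orbit).
Cycle type of π: 100 + 20 + 4 + 1; total 4 cycles.
125 − 4 = 121 transpositions; sign(π) = (−1)^121 = -1.
(17|125)_J = -1 (Zolotarev's lemma cross-check).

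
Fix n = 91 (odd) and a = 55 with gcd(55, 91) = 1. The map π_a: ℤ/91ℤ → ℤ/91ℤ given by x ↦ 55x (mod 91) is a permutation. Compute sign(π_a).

-1

Orbit of 55 under x↦55x: [55, 22, 27, 29, 48, 1]… (length divides ord_91(55)).
The orbit structure of x ↦ 55x mod 91: 20 orbits of sizes [6, 6, 6, 6, 6, 6, 6, 6, 6, 6, 6, 6, 3, 3, 3, 3, 2, 2, 2, 1].
With 20 cycles on 91 points, sign = (−1)^{91−20} = -1.
Check: (55/91) = -1 by Zolotarev.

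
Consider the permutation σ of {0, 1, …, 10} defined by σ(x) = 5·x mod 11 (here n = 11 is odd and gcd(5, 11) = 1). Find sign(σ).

Trace 1: π^k(1) = [1, 5, 3, 4, 9] for k=0..4.
Cycle lengths of π_5 on ℤ/11ℤ: [5, 5, 1]; 3 cycles in total.
sign(π) = (−1)^{n − #cycles} = (−1)^{11−3} = (−1)^8 = +1.

+1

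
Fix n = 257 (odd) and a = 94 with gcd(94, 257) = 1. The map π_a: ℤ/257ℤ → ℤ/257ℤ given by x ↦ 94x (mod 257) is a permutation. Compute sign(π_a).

-1

Trace 19: π^k(19) = [19, 244, 63, 11, 6, 50, 74] for k=0..6.
2 cycles of lengths [256, 1].
Σ(ℓ_i−1) = 257−2 = 255; sign = (−1)^255 = -1.
(94|257)_J = -1 (Zolotarev's lemma cross-check).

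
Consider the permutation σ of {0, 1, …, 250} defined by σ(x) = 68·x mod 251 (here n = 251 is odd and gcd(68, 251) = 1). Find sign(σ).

Trace 103: π^k(103) = [103, 227, 125, 217, 198, 161, 155] for k=0..6.
Decompose π into cycles: lengths [125, 125, 1] (3 cycles, including the fixed point 0).
251 − 3 = 248 transpositions; sign(π) = (−1)^248 = +1.

+1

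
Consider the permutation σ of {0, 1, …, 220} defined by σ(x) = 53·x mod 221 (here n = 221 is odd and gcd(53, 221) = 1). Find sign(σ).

Trace 118: π^k(118) = [118, 66, 183, 196, 1, 53, 157] for k=0..6.
The orbit structure of x ↦ 53x mod 221: 39 orbits of sizes [8, 8, 8, 8, 8, 8, 8, 8, 8, 8, 8, 8, 8, 8, 8, 8, 8, 8, 8, 8, 8, 8, 8, 8, 8, 8, 1, 1, 1, 1, 1, 1, 1, 1, 1, 1, 1, 1, 1].
sign(π) = (−1)^{n − #cycles} = (−1)^{221−39} = (−1)^182 = +1.
The Jacobi symbol (53|221) = +1 (Zolotarev) agrees.

+1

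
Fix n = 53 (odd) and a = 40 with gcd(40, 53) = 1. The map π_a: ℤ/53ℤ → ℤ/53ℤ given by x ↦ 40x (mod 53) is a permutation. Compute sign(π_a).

+1

Trace 10: π^k(10) = [10, 29, 47, 25, 46, 38, 36] for k=0..6.
The orbit structure of x ↦ 40x mod 53: 3 orbits of sizes [26, 26, 1].
3 cycles on 53: each ℓ→(−1)^(ℓ−1), product (−1)^50 = +1.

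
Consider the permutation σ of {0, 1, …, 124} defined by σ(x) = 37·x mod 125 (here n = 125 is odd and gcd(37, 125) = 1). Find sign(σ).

-1

Start at x=56: 56 → 72 → 39 → 68 → 16 → 92 → 29 → … (one orbit).
Cycle type of π: 100 + 20 + 4 + 1; total 4 cycles.
4 cycles on 125: each ℓ→(−1)^(ℓ−1), product (−1)^121 = -1.
(37|125)_J = -1 (Zolotarev's lemma cross-check).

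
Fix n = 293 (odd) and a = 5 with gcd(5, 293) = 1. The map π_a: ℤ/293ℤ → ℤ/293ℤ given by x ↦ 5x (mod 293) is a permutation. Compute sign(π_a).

-1

Orbit of 200 under x↦5x: [200, 121, 19, 95, 182, 31, 155]… (length divides ord_293(5)).
The orbit structure of x ↦ 5x mod 293: 2 orbits of sizes [292, 1].
With 2 cycles on 293 points, sign = (−1)^{293−2} = -1.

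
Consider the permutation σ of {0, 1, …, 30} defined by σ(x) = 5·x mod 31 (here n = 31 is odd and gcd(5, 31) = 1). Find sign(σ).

+1

Trace 1: π^k(1) = [1, 5, 25] for k=0..2.
The orbit structure of x ↦ 5x mod 31: 11 orbits of sizes [3, 3, 3, 3, 3, 3, 3, 3, 3, 3, 1].
11 cycles on 31: each ℓ→(−1)^(ℓ−1), product (−1)^20 = +1.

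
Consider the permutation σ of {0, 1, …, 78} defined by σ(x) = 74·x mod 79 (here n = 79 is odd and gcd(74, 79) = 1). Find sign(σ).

-1

Orbit of 30 under x↦74x: [30, 8, 39, 42, 27, 23, 43]… (length divides ord_79(74)).
Cycle lengths of π_74 on ℤ/79ℤ: [78, 1]; 2 cycles in total.
2 cycles on 79: each ℓ→(−1)^(ℓ−1), product (−1)^77 = -1.
Check: (74/79) = -1 by Zolotarev.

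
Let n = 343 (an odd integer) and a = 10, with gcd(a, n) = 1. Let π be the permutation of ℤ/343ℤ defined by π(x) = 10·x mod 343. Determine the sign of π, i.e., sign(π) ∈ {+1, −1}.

-1

Trace 264: π^k(264) = [264, 239, 332, 233, 272, 319, 103] for k=0..6.
4 cycles of lengths [294, 42, 6, 1].
4 cycles on 343: each ℓ→(−1)^(ℓ−1), product (−1)^339 = -1.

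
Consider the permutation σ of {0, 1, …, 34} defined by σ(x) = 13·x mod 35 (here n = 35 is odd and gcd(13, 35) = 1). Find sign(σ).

+1

Orbit of 13 under x↦13x: [13, 29, 27, 1]… (length divides ord_35(13)).
The orbit structure of x ↦ 13x mod 35: 11 orbits of sizes [4, 4, 4, 4, 4, 4, 4, 2, 2, 2, 1].
With 11 cycles on 35 points, sign = (−1)^{35−11} = +1.
Via Zolotarev, sign(π_{13}) = (13|35) = +1.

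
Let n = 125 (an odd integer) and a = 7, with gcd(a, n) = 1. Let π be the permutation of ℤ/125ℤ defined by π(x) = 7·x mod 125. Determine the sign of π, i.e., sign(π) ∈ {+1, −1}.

-1

Start at x=107: 107 → 124 → 118 → 76 → 32 → 99 → 68 → … (one orbit).
π_7 has 12 disjoint cycles with lengths [20, 20, 20, 20, 20, 4, 4, 4, 4, 4, 4, 1] on {0,…,124}.
12 cycles on 125: each ℓ→(−1)^(ℓ−1), product (−1)^113 = -1.
(7|125)_J = -1 (Zolotarev's lemma cross-check).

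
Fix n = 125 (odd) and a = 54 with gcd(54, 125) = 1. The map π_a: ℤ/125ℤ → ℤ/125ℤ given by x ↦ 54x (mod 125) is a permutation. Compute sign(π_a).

+1

Trace 36: π^k(36) = [36, 69, 101, 79, 16, 114, 31] for k=0..6.
Cycle type of π: 50×2 + 10×2 + 2×2 + 1; total 7 cycles.
n − c = 125 − 7 = 118; sign = (−1)^118 = +1.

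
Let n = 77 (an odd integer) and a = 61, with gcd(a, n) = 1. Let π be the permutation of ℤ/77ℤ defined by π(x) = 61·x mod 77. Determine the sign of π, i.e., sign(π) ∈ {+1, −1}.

Orbit of 53 under x↦61x: [53, 76, 16, 52, 15, 68, 67]… (length divides ord_77(61)).
π_61 has 5 disjoint cycles with lengths [30, 30, 10, 6, 1] on {0,…,76}.
Σ(ℓ_i−1) = 77−5 = 72; sign = (−1)^72 = +1.

+1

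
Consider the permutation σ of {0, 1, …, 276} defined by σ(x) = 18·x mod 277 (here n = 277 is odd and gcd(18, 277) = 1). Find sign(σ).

Trace 65: π^k(65) = [65, 62, 8, 144, 99, 120, 221] for k=0..6.
The orbit structure of x ↦ 18x mod 277: 2 orbits of sizes [276, 1].
277 − 2 = 275 transpositions; sign(π) = (−1)^275 = -1.

-1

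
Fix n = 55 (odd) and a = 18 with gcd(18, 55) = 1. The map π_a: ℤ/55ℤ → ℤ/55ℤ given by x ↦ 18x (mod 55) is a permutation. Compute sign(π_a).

Start at x=28: 28 → 9 → 52 → 1 → 18 → 49 → 2 → … (one orbit).
5 cycles of lengths [20, 20, 10, 4, 1].
Σ(ℓ_i−1) = 55−5 = 50; sign = (−1)^50 = +1.
Check: (18/55) = +1 by Zolotarev.

+1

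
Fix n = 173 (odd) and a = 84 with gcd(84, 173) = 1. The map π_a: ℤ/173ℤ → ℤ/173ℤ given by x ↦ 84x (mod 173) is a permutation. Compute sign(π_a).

+1

Trace 109: π^k(109) = [109, 160, 119, 135, 95, 22, 118] for k=0..6.
Cycle lengths of π_84 on ℤ/173ℤ: [43, 43, 43, 43, 1]; 5 cycles in total.
Σ(ℓ_i−1) = 173−5 = 168; sign = (−1)^168 = +1.
(84|173)_J = +1 (Zolotarev's lemma cross-check).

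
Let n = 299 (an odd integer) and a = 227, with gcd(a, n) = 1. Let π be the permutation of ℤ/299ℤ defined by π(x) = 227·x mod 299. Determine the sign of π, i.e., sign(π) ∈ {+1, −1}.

Orbit of 94 under x↦227x: [94, 109, 225, 245, 1, 227, 101]… (length divides ord_299(227)).
Cycle type of π: 132×2 + 22 + 12 + 1; total 5 cycles.
Σ(ℓ_i−1) = 299−5 = 294; sign = (−1)^294 = +1.
(227|299)_J = +1 (Zolotarev's lemma cross-check).

+1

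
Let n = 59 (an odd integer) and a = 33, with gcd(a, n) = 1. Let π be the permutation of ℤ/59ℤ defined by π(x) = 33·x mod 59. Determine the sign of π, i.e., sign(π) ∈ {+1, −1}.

-1

Orbit of 43 under x↦33x: [43, 3, 40, 22, 18, 4, 14]… (length divides ord_59(33)).
Cycle lengths of π_33 on ℤ/59ℤ: [58, 1]; 2 cycles in total.
With 2 cycles on 59 points, sign = (−1)^{59−2} = -1.
The Jacobi symbol (33|59) = -1 (Zolotarev) agrees.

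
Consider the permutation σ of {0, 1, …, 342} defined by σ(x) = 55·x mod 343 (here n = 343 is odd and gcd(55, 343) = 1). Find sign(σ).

Orbit of 176 under x↦55x: [176, 76, 64, 90, 148, 251, 85]… (length divides ord_343(55)).
Cycle type of π: 98×3 + 14×3 + 2×3 + 1; total 10 cycles.
10 cycles on 343: each ℓ→(−1)^(ℓ−1), product (−1)^333 = -1.
Zolotarev: (55|343) = -1, matching the cycle-count sign.

-1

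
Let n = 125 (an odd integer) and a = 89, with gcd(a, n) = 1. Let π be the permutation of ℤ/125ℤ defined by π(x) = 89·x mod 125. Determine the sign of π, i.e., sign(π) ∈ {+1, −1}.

Start at x=41: 41 → 24 → 11 → 104 → 6 → 34 → 26 → … (one orbit).
π_89 has 7 disjoint cycles with lengths [50, 50, 10, 10, 2, 2, 1] on {0,…,124}.
With 7 cycles on 125 points, sign = (−1)^{125−7} = +1.

+1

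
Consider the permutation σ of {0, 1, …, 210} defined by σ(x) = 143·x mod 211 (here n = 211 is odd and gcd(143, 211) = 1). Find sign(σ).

Trace 114: π^k(114) = [114, 55, 58, 65, 11, 96, 13] for k=0..6.
The orbit structure of x ↦ 143x mod 211: 7 orbits of sizes [35, 35, 35, 35, 35, 35, 1].
7 cycles on 211: each ℓ→(−1)^(ℓ−1), product (−1)^204 = +1.
Zolotarev: (143|211) = +1, matching the cycle-count sign.

+1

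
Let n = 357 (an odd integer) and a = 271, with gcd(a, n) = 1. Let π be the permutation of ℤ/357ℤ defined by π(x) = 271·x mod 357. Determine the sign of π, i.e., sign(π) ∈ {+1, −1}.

Start at x=220: 220 → 1 → 271 → 256 → 118 → 205 → 220 (one orbit).
Decompose π into cycles: lengths [6, 6, 6, 6, 6, 6, 6, 6, 6, 6, 6, 6, 6, 6, 6, 6, 6, 6, 6, 6, 6, 6, 6, 6, 6, 6, 6, 6, 6, 6, 6, 6, 6, 6, 6, 6, 6, 6, 6, 6, 6, 6, 6, 6, 6, 6, 6, 6, 6, 6, 6, 2, 2, 2, 2, 2, 2, 2, 2, 2, 2, 2, 2, 2, 2, 2, 2, 2, 2, 2, 2, 2, 2, 2, 2, 1, 1, 1] (78 cycles, including the fixed point 0).
Σ(ℓ_i−1) = 357−78 = 279; sign = (−1)^279 = -1.
Zolotarev: (271|357) = -1, matching the cycle-count sign.

-1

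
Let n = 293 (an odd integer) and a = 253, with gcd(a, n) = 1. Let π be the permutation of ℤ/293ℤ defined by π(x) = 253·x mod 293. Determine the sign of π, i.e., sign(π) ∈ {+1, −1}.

Orbit of 156 under x↦253x: [156, 206, 257, 268, 121, 141, 220]… (length divides ord_293(253)).
The orbit structure of x ↦ 253x mod 293: 3 orbits of sizes [146, 146, 1].
3 cycles on 293: each ℓ→(−1)^(ℓ−1), product (−1)^290 = +1.
Zolotarev: (253|293) = +1, matching the cycle-count sign.

+1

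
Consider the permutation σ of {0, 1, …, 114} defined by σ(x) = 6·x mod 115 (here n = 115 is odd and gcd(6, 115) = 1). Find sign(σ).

+1

Trace 71: π^k(71) = [71, 81, 26, 41, 16, 96, 1] for k=0..6.
π_6 has 15 disjoint cycles with lengths [11, 11, 11, 11, 11, 11, 11, 11, 11, 11, 1, 1, 1, 1, 1] on {0,…,114}.
With 15 cycles on 115 points, sign = (−1)^{115−15} = +1.
Check: (6/115) = +1 by Zolotarev.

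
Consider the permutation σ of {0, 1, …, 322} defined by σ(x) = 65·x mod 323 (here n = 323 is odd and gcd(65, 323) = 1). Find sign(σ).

+1

Start at x=305: 305 → 122 → 178 → 265 → 106 → 107 → 172 → … (one orbit).
Decompose π into cycles: lengths [48, 48, 48, 48, 48, 48, 16, 6, 6, 6, 1] (11 cycles, including the fixed point 0).
Σ(ℓ_i−1) = 323−11 = 312; sign = (−1)^312 = +1.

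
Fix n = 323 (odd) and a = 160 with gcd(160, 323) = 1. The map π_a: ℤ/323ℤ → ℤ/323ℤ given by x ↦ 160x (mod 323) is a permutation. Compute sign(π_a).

Start at x=284: 284 → 220 → 316 → 172 → 65 → 64 → 227 → … (one orbit).
Decompose π into cycles: lengths [48, 48, 48, 48, 48, 48, 16, 6, 6, 6, 1] (11 cycles, including the fixed point 0).
11 cycles on 323: each ℓ→(−1)^(ℓ−1), product (−1)^312 = +1.
Via Zolotarev, sign(π_{160}) = (160|323) = +1.

+1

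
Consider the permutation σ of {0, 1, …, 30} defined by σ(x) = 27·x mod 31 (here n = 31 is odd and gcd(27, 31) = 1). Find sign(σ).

-1

Orbit of 8 under x↦27x: [8, 30, 4, 15, 2, 23, 1]… (length divides ord_31(27)).
Cycle lengths of π_27 on ℤ/31ℤ: [10, 10, 10, 1]; 4 cycles in total.
sign(π) = (−1)^{n − #cycles} = (−1)^{31−4} = (−1)^27 = -1.
Zolotarev: (27|31) = -1, matching the cycle-count sign.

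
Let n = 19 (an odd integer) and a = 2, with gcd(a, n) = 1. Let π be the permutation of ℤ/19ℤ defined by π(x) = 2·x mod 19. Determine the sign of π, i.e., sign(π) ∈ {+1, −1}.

-1

Trace 18: π^k(18) = [18, 17, 15, 11, 3, 6, 12] for k=0..6.
Cycle lengths of π_2 on ℤ/19ℤ: [18, 1]; 2 cycles in total.
sign(π) = (−1)^{n − #cycles} = (−1)^{19−2} = (−1)^17 = -1.
Zolotarev: (2|19) = -1, matching the cycle-count sign.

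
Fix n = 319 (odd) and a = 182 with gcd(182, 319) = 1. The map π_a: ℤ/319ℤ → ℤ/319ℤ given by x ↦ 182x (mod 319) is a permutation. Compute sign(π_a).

+1

Orbit of 304 under x↦182x: [304, 141, 142, 5, 272, 59, 211]… (length divides ord_319(182)).
Cycle type of π: 140×2 + 28 + 10 + 1; total 5 cycles.
With 5 cycles on 319 points, sign = (−1)^{319−5} = +1.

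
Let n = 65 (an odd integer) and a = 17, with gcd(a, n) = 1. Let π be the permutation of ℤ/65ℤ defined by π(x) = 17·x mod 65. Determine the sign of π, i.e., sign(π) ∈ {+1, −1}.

Trace 1: π^k(1) = [1, 17, 29, 38, 61, 62, 14] for k=0..6.
8 cycles of lengths [12, 12, 12, 12, 6, 6, 4, 1].
Σ(ℓ_i−1) = 65−8 = 57; sign = (−1)^57 = -1.

-1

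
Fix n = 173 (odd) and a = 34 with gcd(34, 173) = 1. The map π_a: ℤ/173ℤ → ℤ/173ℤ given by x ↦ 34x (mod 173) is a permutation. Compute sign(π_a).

+1

Start at x=4: 4 → 136 → 126 → 132 → 163 → 6 → 31 → … (one orbit).
Cycle type of π: 86×2 + 1; total 3 cycles.
Σ(ℓ_i−1) = 173−3 = 170; sign = (−1)^170 = +1.
Via Zolotarev, sign(π_{34}) = (34|173) = +1.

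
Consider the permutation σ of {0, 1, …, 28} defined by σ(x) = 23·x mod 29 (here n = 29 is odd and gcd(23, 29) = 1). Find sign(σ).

Orbit of 20 under x↦23x: [20, 25, 24, 1, 23, 7, 16]… (length divides ord_29(23)).
Cycle type of π: 7×4 + 1; total 5 cycles.
sign(π) = (−1)^{n − #cycles} = (−1)^{29−5} = (−1)^24 = +1.
Check: (23/29) = +1 by Zolotarev.

+1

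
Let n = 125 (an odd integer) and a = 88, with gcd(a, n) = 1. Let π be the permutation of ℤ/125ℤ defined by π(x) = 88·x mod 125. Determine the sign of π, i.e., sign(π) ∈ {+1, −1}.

Start at x=46: 46 → 48 → 99 → 87 → 31 → 103 → 64 → … (one orbit).
π_88 has 4 disjoint cycles with lengths [100, 20, 4, 1] on {0,…,124}.
sign(π) = (−1)^{n − #cycles} = (−1)^{125−4} = (−1)^121 = -1.
Check: (88/125) = -1 by Zolotarev.

-1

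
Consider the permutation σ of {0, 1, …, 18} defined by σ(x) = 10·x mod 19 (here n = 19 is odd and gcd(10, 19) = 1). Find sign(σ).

-1

Orbit of 9 under x↦10x: [9, 14, 7, 13, 16, 8, 4]… (length divides ord_19(10)).
π_10 has 2 disjoint cycles with lengths [18, 1] on {0,…,18}.
19 − 2 = 17 transpositions; sign(π) = (−1)^17 = -1.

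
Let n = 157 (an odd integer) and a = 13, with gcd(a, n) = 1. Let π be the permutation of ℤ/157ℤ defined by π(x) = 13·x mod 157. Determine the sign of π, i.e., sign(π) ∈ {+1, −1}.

Start at x=156: 156 → 144 → 145 → 1 → 13 → 12 → 156 (one orbit).
The orbit structure of x ↦ 13x mod 157: 27 orbits of sizes [6, 6, 6, 6, 6, 6, 6, 6, 6, 6, 6, 6, 6, 6, 6, 6, 6, 6, 6, 6, 6, 6, 6, 6, 6, 6, 1].
Σ(ℓ_i−1) = 157−27 = 130; sign = (−1)^130 = +1.

+1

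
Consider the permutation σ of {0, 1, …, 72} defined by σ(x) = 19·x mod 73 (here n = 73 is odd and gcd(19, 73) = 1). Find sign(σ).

Orbit of 69 under x↦19x: [69, 70, 16, 12, 9, 25, 37]… (length divides ord_73(19)).
3 cycles of lengths [36, 36, 1].
3 cycles on 73: each ℓ→(−1)^(ℓ−1), product (−1)^70 = +1.
Check: (19/73) = +1 by Zolotarev.

+1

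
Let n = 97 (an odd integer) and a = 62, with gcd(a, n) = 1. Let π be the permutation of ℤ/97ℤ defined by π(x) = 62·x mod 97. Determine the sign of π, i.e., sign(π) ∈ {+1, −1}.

+1

Start at x=36: 36 → 1 → 62 → 61 → 96 → 35 → 36 (one orbit).
17 cycles of lengths [6, 6, 6, 6, 6, 6, 6, 6, 6, 6, 6, 6, 6, 6, 6, 6, 1].
Σ(ℓ_i−1) = 97−17 = 80; sign = (−1)^80 = +1.
The Jacobi symbol (62|97) = +1 (Zolotarev) agrees.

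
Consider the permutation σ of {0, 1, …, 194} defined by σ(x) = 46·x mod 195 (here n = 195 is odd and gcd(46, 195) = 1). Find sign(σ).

-1

Start at x=166: 166 → 31 → 61 → 76 → 181 → 136 → 16 → … (one orbit).
Cycle type of π: 12×15 + 1×15; total 30 cycles.
sign(π) = (−1)^{n − #cycles} = (−1)^{195−30} = (−1)^165 = -1.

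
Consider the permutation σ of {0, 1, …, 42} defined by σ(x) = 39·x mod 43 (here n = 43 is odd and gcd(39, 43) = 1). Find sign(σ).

-1

Trace 2: π^k(2) = [2, 35, 32, 1, 39, 16, 22] for k=0..6.
Decompose π into cycles: lengths [14, 14, 14, 1] (4 cycles, including the fixed point 0).
43 − 4 = 39 transpositions; sign(π) = (−1)^39 = -1.
(39|43)_J = -1 (Zolotarev's lemma cross-check).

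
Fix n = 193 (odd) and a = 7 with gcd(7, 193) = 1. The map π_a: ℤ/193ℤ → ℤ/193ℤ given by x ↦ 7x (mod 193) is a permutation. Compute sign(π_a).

+1

Start at x=184: 184 → 130 → 138 → 1 → 7 → 49 → 150 → … (one orbit).
Decompose π into cycles: lengths [24, 24, 24, 24, 24, 24, 24, 24, 1] (9 cycles, including the fixed point 0).
193 − 9 = 184 transpositions; sign(π) = (−1)^184 = +1.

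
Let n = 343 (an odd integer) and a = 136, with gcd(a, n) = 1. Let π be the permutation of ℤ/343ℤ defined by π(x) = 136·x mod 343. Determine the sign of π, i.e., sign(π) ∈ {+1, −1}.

-1

Trace 279: π^k(279) = [279, 214, 292, 267, 297, 261, 167] for k=0..6.
π_136 has 4 disjoint cycles with lengths [294, 42, 6, 1] on {0,…,342}.
343 − 4 = 339 transpositions; sign(π) = (−1)^339 = -1.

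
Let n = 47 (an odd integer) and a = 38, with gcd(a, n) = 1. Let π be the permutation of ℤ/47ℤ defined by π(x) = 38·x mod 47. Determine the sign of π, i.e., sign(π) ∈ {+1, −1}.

Trace 35: π^k(35) = [35, 14, 15, 6, 40, 16, 44] for k=0..6.
Decompose π into cycles: lengths [46, 1] (2 cycles, including the fixed point 0).
Σ(ℓ_i−1) = 47−2 = 45; sign = (−1)^45 = -1.
Check: (38/47) = -1 by Zolotarev.

-1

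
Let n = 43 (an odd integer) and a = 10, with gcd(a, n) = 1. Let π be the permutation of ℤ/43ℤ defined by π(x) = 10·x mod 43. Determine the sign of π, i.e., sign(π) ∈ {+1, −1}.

Start at x=1: 1 → 10 → 14 → 11 → 24 → 25 → 35 → … (one orbit).
π_10 has 3 disjoint cycles with lengths [21, 21, 1] on {0,…,42}.
3 cycles on 43: each ℓ→(−1)^(ℓ−1), product (−1)^40 = +1.
The Jacobi symbol (10|43) = +1 (Zolotarev) agrees.

+1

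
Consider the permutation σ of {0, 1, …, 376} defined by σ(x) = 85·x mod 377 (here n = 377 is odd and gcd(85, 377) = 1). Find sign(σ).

+1

Trace 32: π^k(32) = [32, 81, 99, 121, 106, 339, 163] for k=0..6.
Cycle lengths of π_85 on ℤ/377ℤ: [84, 84, 84, 84, 28, 12, 1]; 7 cycles in total.
n − c = 377 − 7 = 370; sign = (−1)^370 = +1.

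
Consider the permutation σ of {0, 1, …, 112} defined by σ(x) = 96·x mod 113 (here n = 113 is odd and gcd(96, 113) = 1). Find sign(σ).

Start at x=41: 41 → 94 → 97 → 46 → 9 → 73 → 2 → … (one orbit).
The orbit structure of x ↦ 96x mod 113: 2 orbits of sizes [112, 1].
Σ(ℓ_i−1) = 113−2 = 111; sign = (−1)^111 = -1.
(96|113)_J = -1 (Zolotarev's lemma cross-check).

-1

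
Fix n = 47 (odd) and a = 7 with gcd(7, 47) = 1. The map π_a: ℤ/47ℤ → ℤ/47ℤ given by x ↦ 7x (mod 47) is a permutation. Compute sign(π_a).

Trace 7: π^k(7) = [7, 2, 14, 4, 28, 8, 9] for k=0..6.
The orbit structure of x ↦ 7x mod 47: 3 orbits of sizes [23, 23, 1].
3 cycles on 47: each ℓ→(−1)^(ℓ−1), product (−1)^44 = +1.
Check: (7/47) = +1 by Zolotarev.

+1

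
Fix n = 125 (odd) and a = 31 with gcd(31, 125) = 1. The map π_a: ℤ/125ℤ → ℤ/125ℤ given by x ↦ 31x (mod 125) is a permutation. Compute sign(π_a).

+1

Trace 101: π^k(101) = [101, 6, 61, 16, 121, 1, 31] for k=0..6.
Cycle lengths of π_31 on ℤ/125ℤ: [25, 25, 25, 25, 5, 5, 5, 5, 1, 1, 1, 1, 1]; 13 cycles in total.
Σ(ℓ_i−1) = 125−13 = 112; sign = (−1)^112 = +1.
Zolotarev: (31|125) = +1, matching the cycle-count sign.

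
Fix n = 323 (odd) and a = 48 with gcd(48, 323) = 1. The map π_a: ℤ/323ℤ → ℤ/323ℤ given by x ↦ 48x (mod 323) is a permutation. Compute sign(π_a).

+1

Start at x=264: 264 → 75 → 47 → 318 → 83 → 108 → 16 → … (one orbit).
Cycle type of π: 144×2 + 18 + 16 + 1; total 5 cycles.
323 − 5 = 318 transpositions; sign(π) = (−1)^318 = +1.
The Jacobi symbol (48|323) = +1 (Zolotarev) agrees.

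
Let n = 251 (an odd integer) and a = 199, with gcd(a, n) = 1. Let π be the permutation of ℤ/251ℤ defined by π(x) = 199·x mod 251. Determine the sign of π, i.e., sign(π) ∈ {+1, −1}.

-1

Orbit of 146 under x↦199x: [146, 189, 212, 20, 215, 115, 44]… (length divides ord_251(199)).
The orbit structure of x ↦ 199x mod 251: 2 orbits of sizes [250, 1].
n − c = 251 − 2 = 249; sign = (−1)^249 = -1.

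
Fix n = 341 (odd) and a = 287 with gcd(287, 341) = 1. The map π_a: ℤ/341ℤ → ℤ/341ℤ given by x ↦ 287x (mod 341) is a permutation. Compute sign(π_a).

Trace 188: π^k(188) = [188, 78, 221, 1, 287] for k=0..4.
π_287 has 77 disjoint cycles with lengths [5, 5, 5, 5, 5, 5, 5, 5, 5, 5, 5, 5, 5, 5, 5, 5, 5, 5, 5, 5, 5, 5, 5, 5, 5, 5, 5, 5, 5, 5, 5, 5, 5, 5, 5, 5, 5, 5, 5, 5, 5, 5, 5, 5, 5, 5, 5, 5, 5, 5, 5, 5, 5, 5, 5, 5, 5, 5, 5, 5, 5, 5, 5, 5, 5, 5, 1, 1, 1, 1, 1, 1, 1, 1, 1, 1, 1] on {0,…,340}.
77 cycles on 341: each ℓ→(−1)^(ℓ−1), product (−1)^264 = +1.
Check: (287/341) = +1 by Zolotarev.

+1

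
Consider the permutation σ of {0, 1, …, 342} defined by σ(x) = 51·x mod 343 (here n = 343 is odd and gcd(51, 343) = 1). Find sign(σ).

Start at x=22: 22 → 93 → 284 → 78 → 205 → 165 → 183 → … (one orbit).
Cycle type of π: 147×2 + 21×2 + 3×2 + 1; total 7 cycles.
7 cycles on 343: each ℓ→(−1)^(ℓ−1), product (−1)^336 = +1.

+1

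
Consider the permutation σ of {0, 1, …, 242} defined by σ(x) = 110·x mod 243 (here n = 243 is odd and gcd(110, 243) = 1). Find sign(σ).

Trace 11: π^k(11) = [11, 238, 179, 7, 41, 136, 137] for k=0..6.
Cycle lengths of π_110 on ℤ/243ℤ: [162, 54, 18, 6, 2, 1]; 6 cycles in total.
With 6 cycles on 243 points, sign = (−1)^{243−6} = -1.

-1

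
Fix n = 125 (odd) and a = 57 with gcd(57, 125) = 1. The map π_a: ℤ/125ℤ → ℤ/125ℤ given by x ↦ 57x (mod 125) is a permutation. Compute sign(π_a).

-1

Start at x=124: 124 → 68 → 1 → 57 → 124 (one orbit).
The orbit structure of x ↦ 57x mod 125: 32 orbits of sizes [4, 4, 4, 4, 4, 4, 4, 4, 4, 4, 4, 4, 4, 4, 4, 4, 4, 4, 4, 4, 4, 4, 4, 4, 4, 4, 4, 4, 4, 4, 4, 1].
32 cycles on 125: each ℓ→(−1)^(ℓ−1), product (−1)^93 = -1.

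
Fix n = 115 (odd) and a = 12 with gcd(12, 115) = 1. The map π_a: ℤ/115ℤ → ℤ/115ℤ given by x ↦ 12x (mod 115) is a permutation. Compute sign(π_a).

-1

Orbit of 18 under x↦12x: [18, 101, 62, 54, 73, 71, 47]… (length divides ord_115(12)).
π_12 has 6 disjoint cycles with lengths [44, 44, 11, 11, 4, 1] on {0,…,114}.
n − c = 115 − 6 = 109; sign = (−1)^109 = -1.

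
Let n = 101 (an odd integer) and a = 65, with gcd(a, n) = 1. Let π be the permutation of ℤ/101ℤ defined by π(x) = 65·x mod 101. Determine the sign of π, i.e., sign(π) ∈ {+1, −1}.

+1

Start at x=100: 100 → 36 → 17 → 95 → 14 → 1 → 65 → … (one orbit).
Cycle lengths of π_65 on ℤ/101ℤ: [10, 10, 10, 10, 10, 10, 10, 10, 10, 10, 1]; 11 cycles in total.
Σ(ℓ_i−1) = 101−11 = 90; sign = (−1)^90 = +1.
Check: (65/101) = +1 by Zolotarev.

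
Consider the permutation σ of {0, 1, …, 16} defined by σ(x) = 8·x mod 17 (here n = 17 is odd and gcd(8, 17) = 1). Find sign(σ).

Start at x=16: 16 → 9 → 4 → 15 → 1 → 8 → 13 → … (one orbit).
The orbit structure of x ↦ 8x mod 17: 3 orbits of sizes [8, 8, 1].
Σ(ℓ_i−1) = 17−3 = 14; sign = (−1)^14 = +1.

+1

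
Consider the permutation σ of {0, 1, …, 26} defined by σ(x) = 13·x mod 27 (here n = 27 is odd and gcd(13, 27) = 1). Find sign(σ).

+1

Start at x=10: 10 → 22 → 16 → 19 → 4 → 25 → 1 → … (one orbit).
Cycle lengths of π_13 on ℤ/27ℤ: [9, 9, 3, 3, 1, 1, 1]; 7 cycles in total.
sign(π) = (−1)^{n − #cycles} = (−1)^{27−7} = (−1)^20 = +1.
Check: (13/27) = +1 by Zolotarev.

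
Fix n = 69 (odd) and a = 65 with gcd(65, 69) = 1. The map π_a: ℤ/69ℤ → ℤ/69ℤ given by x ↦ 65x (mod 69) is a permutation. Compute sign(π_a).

+1

Orbit of 44 under x↦65x: [44, 31, 14, 13, 17, 1, 65]… (length divides ord_69(65)).
5 cycles of lengths [22, 22, 22, 2, 1].
Σ(ℓ_i−1) = 69−5 = 64; sign = (−1)^64 = +1.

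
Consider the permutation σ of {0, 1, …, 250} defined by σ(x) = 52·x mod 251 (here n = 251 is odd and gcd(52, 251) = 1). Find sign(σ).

+1

Start at x=221: 221 → 197 → 204 → 66 → 169 → 3 → 156 → … (one orbit).
The orbit structure of x ↦ 52x mod 251: 3 orbits of sizes [125, 125, 1].
251 − 3 = 248 transpositions; sign(π) = (−1)^248 = +1.
Zolotarev: (52|251) = +1, matching the cycle-count sign.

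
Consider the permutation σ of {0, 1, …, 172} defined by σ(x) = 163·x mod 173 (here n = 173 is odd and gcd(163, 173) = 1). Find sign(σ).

+1

Orbit of 9 under x↦163x: [9, 83, 35, 169, 40, 119, 21]… (length divides ord_173(163)).
Cycle lengths of π_163 on ℤ/173ℤ: [86, 86, 1]; 3 cycles in total.
173 − 3 = 170 transpositions; sign(π) = (−1)^170 = +1.
Zolotarev: (163|173) = +1, matching the cycle-count sign.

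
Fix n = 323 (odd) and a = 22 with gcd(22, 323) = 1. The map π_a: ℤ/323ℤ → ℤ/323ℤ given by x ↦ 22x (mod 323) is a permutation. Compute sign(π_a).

+1

Trace 100: π^k(100) = [100, 262, 273, 192, 25, 227, 149] for k=0..6.
Cycle lengths of π_22 on ℤ/323ℤ: [144, 144, 18, 16, 1]; 5 cycles in total.
With 5 cycles on 323 points, sign = (−1)^{323−5} = +1.
The Jacobi symbol (22|323) = +1 (Zolotarev) agrees.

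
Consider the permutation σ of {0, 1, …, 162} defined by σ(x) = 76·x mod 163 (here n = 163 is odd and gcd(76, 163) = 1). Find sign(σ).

Trace 103: π^k(103) = [103, 4, 141, 121, 68, 115, 101] for k=0..6.
The orbit structure of x ↦ 76x mod 163: 2 orbits of sizes [162, 1].
Σ(ℓ_i−1) = 163−2 = 161; sign = (−1)^161 = -1.
Check: (76/163) = -1 by Zolotarev.

-1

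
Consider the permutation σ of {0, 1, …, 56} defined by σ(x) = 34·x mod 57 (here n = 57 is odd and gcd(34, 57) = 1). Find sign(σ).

Start at x=52: 52 → 1 → 34 → 16 → 31 → 28 → 40 → … (one orbit).
The orbit structure of x ↦ 34x mod 57: 6 orbits of sizes [18, 18, 18, 1, 1, 1].
Σ(ℓ_i−1) = 57−6 = 51; sign = (−1)^51 = -1.
Zolotarev: (34|57) = -1, matching the cycle-count sign.

-1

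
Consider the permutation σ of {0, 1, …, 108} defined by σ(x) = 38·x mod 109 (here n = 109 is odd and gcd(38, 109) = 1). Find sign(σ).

+1

Start at x=45: 45 → 75 → 16 → 63 → 105 → 66 → 1 → … (one orbit).
π_38 has 13 disjoint cycles with lengths [9, 9, 9, 9, 9, 9, 9, 9, 9, 9, 9, 9, 1] on {0,…,108}.
With 13 cycles on 109 points, sign = (−1)^{109−13} = +1.
Via Zolotarev, sign(π_{38}) = (38|109) = +1.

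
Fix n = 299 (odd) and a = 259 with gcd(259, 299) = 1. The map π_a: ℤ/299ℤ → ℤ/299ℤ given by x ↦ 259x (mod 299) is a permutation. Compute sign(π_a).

Start at x=259: 259 → 105 → 285 → 261 → 25 → 196 → 233 → … (one orbit).
21 cycles of lengths [22, 22, 22, 22, 22, 22, 22, 22, 22, 22, 22, 22, 11, 11, 2, 2, 2, 2, 2, 2, 1].
sign(π) = (−1)^{n − #cycles} = (−1)^{299−21} = (−1)^278 = +1.

+1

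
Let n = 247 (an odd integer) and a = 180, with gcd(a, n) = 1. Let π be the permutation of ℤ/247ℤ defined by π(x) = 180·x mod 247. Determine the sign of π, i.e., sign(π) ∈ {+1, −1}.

Trace 17: π^k(17) = [17, 96, 237, 176, 64, 158, 35] for k=0..6.
10 cycles of lengths [36, 36, 36, 36, 36, 36, 12, 9, 9, 1].
sign(π) = (−1)^{n − #cycles} = (−1)^{247−10} = (−1)^237 = -1.
The Jacobi symbol (180|247) = -1 (Zolotarev) agrees.

-1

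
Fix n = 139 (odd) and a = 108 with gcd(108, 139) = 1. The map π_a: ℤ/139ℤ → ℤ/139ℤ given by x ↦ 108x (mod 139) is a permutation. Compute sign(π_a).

Trace 100: π^k(100) = [100, 97, 51, 87, 83, 68, 116] for k=0..6.
Cycle lengths of π_108 on ℤ/139ℤ: [138, 1]; 2 cycles in total.
sign(π) = (−1)^{n − #cycles} = (−1)^{139−2} = (−1)^137 = -1.

-1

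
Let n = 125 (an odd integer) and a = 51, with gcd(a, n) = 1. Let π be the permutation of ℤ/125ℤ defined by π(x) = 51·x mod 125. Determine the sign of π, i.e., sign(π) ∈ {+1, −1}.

+1

Trace 1: π^k(1) = [1, 51, 101, 26, 76] for k=0..4.
Decompose π into cycles: lengths [5, 5, 5, 5, 5, 5, 5, 5, 5, 5, 5, 5, 5, 5, 5, 5, 5, 5, 5, 5, 1, 1, 1, 1, 1, 1, 1, 1, 1, 1, 1, 1, 1, 1, 1, 1, 1, 1, 1, 1, 1, 1, 1, 1, 1] (45 cycles, including the fixed point 0).
125 − 45 = 80 transpositions; sign(π) = (−1)^80 = +1.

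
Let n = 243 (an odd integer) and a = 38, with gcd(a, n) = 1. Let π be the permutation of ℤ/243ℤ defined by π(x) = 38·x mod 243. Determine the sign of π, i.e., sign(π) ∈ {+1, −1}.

Trace 110: π^k(110) = [110, 49, 161, 43, 176, 127, 209] for k=0..6.
Cycle type of π: 162 + 54 + 18 + 6 + 2 + 1; total 6 cycles.
sign(π) = (−1)^{n − #cycles} = (−1)^{243−6} = (−1)^237 = -1.
Via Zolotarev, sign(π_{38}) = (38|243) = -1.

-1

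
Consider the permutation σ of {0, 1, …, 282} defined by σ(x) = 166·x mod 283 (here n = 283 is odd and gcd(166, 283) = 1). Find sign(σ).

Start at x=97: 97 → 254 → 280 → 68 → 251 → 65 → 36 → … (one orbit).
π_166 has 2 disjoint cycles with lengths [282, 1] on {0,…,282}.
Σ(ℓ_i−1) = 283−2 = 281; sign = (−1)^281 = -1.
The Jacobi symbol (166|283) = -1 (Zolotarev) agrees.

-1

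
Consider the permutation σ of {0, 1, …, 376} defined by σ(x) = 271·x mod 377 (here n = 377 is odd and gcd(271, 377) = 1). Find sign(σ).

Trace 275: π^k(275) = [275, 256, 8, 283, 162, 170, 76] for k=0..6.
7 cycles of lengths [84, 84, 84, 84, 28, 12, 1].
377 − 7 = 370 transpositions; sign(π) = (−1)^370 = +1.

+1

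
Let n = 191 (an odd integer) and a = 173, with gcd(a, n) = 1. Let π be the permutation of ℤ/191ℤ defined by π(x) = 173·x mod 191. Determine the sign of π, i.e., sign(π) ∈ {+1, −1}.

-1

Start at x=107: 107 → 175 → 97 → 164 → 104 → 38 → 80 → … (one orbit).
2 cycles of lengths [190, 1].
191 − 2 = 189 transpositions; sign(π) = (−1)^189 = -1.
Via Zolotarev, sign(π_{173}) = (173|191) = -1.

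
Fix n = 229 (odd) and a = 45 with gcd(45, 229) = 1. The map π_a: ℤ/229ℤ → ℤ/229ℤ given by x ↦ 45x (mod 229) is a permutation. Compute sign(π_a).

+1

Trace 153: π^k(153) = [153, 15, 217, 147, 203, 204, 20] for k=0..6.
Cycle lengths of π_45 on ℤ/229ℤ: [114, 114, 1]; 3 cycles in total.
With 3 cycles on 229 points, sign = (−1)^{229−3} = +1.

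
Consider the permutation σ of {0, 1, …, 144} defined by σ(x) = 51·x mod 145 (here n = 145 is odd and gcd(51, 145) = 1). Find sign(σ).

+1

Trace 36: π^k(36) = [36, 96, 111, 6, 16, 91, 1] for k=0..6.
15 cycles of lengths [14, 14, 14, 14, 14, 14, 14, 14, 14, 14, 1, 1, 1, 1, 1].
Σ(ℓ_i−1) = 145−15 = 130; sign = (−1)^130 = +1.
Check: (51/145) = +1 by Zolotarev.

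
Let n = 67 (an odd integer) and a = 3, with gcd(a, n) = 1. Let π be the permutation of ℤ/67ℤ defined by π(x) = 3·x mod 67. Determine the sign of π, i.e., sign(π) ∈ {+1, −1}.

-1

Trace 58: π^k(58) = [58, 40, 53, 25, 8, 24, 5] for k=0..6.
The orbit structure of x ↦ 3x mod 67: 4 orbits of sizes [22, 22, 22, 1].
Σ(ℓ_i−1) = 67−4 = 63; sign = (−1)^63 = -1.
Zolotarev: (3|67) = -1, matching the cycle-count sign.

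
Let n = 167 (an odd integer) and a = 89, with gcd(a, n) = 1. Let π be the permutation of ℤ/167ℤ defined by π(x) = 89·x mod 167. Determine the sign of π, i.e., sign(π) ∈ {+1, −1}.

+1

Orbit of 126 under x↦89x: [126, 25, 54, 130, 47, 8, 44]… (length divides ord_167(89)).
Cycle lengths of π_89 on ℤ/167ℤ: [83, 83, 1]; 3 cycles in total.
n − c = 167 − 3 = 164; sign = (−1)^164 = +1.
The Jacobi symbol (89|167) = +1 (Zolotarev) agrees.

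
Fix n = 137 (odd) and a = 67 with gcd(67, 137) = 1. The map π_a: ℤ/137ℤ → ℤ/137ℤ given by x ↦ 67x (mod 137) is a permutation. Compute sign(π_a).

Start at x=47: 47 → 135 → 3 → 64 → 41 → 7 → 58 → … (one orbit).
π_67 has 2 disjoint cycles with lengths [136, 1] on {0,…,136}.
137 − 2 = 135 transpositions; sign(π) = (−1)^135 = -1.

-1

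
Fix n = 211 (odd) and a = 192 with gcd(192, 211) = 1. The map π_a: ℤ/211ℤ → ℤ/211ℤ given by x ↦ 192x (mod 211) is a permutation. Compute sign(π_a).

Orbit of 83 under x↦192x: [83, 111, 1, 192, 150, 104, 134]… (length divides ord_211(192)).
π_192 has 8 disjoint cycles with lengths [30, 30, 30, 30, 30, 30, 30, 1] on {0,…,210}.
211 − 8 = 203 transpositions; sign(π) = (−1)^203 = -1.
Check: (192/211) = -1 by Zolotarev.

-1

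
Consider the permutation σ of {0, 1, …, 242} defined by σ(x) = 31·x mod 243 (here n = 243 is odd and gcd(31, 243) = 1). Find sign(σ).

Trace 67: π^k(67) = [67, 133, 235, 238, 88, 55, 4] for k=0..6.
Cycle type of π: 81×2 + 27×2 + 9×2 + 3×2 + 1×3; total 11 cycles.
sign(π) = (−1)^{n − #cycles} = (−1)^{243−11} = (−1)^232 = +1.
Check: (31/243) = +1 by Zolotarev.

+1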